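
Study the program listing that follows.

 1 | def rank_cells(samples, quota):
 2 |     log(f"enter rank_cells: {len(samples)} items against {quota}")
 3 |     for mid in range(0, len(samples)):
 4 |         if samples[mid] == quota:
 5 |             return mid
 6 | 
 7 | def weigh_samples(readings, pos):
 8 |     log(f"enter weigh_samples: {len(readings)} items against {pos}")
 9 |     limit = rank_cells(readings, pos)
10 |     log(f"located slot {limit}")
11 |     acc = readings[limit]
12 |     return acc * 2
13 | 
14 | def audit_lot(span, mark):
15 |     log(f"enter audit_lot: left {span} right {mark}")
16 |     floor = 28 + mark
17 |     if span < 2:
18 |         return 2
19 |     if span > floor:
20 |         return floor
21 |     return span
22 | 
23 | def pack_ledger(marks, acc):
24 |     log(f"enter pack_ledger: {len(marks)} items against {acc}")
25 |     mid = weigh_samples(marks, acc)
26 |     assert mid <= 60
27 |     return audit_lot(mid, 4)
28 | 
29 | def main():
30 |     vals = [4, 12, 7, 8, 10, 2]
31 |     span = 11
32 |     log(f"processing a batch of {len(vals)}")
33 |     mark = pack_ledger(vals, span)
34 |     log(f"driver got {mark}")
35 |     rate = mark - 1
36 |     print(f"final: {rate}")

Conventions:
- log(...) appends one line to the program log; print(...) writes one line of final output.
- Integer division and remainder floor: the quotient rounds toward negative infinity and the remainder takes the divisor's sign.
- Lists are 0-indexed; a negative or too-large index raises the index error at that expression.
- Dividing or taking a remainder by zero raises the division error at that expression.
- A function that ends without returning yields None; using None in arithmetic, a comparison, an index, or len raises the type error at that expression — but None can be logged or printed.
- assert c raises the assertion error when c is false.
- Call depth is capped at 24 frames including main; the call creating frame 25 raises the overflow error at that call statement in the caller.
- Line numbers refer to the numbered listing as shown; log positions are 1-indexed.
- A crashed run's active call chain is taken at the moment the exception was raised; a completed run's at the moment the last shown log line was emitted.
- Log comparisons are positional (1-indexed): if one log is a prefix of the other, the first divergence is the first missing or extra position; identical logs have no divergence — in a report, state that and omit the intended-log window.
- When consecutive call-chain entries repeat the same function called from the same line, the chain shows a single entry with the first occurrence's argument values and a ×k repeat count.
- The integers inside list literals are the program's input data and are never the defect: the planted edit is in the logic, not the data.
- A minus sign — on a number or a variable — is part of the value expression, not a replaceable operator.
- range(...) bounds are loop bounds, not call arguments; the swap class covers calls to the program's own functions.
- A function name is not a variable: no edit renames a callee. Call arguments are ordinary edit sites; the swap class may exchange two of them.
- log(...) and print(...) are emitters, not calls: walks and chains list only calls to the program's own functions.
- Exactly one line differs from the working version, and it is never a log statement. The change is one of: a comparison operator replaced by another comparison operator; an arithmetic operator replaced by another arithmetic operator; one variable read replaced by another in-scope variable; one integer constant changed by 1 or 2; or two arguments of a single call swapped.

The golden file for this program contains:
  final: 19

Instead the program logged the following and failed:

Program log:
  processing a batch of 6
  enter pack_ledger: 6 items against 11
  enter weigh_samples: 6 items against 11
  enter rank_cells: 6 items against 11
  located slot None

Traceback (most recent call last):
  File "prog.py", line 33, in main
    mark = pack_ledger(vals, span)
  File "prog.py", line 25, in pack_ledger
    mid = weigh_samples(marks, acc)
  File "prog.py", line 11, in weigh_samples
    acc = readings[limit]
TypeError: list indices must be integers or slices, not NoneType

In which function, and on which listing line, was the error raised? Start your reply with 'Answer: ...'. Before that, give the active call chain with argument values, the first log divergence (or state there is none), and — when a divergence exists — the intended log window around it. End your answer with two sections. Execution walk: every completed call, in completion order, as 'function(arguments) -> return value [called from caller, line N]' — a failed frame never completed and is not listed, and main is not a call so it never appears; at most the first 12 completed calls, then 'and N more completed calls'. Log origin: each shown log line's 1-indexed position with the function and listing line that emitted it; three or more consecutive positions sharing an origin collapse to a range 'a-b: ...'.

Answer: the error was raised in weigh_samples, line 11.
Key observation: Log line 2 is where behavior first shows: 'enter pack_ledger: 6 items against 11' appears instead of 'enter pack_ledger: 6 items against 10'.
Call chain: main -> pack_ledger([4, 12, 7, 8, 10, 2], 11) (called at line 33) -> weigh_samples([4, 12, 7, 8, 10, 2], 11) (called at line 25).
First divergence: at position 2 the run shows 'enter pack_ledger: 6 items against 11' where the working version logs 'enter pack_ledger: 6 items against 10'.
Intended log window:
  1: processing a batch of 6
  2: enter pack_ledger: 6 items against 10
  3: enter weigh_samples: 6 items against 10
Execution walk:
  rank_cells([4, 12, 7, 8, 10, 2], 11) -> None  [called from weigh_samples, line 9]
Origin of each log line:
  1: emitted by main (line 32)
  2: emitted by pack_ledger (line 24)
  3: emitted by weigh_samples (line 8)
  4: emitted by rank_cells (line 2)
  5: emitted by weigh_samples (line 10)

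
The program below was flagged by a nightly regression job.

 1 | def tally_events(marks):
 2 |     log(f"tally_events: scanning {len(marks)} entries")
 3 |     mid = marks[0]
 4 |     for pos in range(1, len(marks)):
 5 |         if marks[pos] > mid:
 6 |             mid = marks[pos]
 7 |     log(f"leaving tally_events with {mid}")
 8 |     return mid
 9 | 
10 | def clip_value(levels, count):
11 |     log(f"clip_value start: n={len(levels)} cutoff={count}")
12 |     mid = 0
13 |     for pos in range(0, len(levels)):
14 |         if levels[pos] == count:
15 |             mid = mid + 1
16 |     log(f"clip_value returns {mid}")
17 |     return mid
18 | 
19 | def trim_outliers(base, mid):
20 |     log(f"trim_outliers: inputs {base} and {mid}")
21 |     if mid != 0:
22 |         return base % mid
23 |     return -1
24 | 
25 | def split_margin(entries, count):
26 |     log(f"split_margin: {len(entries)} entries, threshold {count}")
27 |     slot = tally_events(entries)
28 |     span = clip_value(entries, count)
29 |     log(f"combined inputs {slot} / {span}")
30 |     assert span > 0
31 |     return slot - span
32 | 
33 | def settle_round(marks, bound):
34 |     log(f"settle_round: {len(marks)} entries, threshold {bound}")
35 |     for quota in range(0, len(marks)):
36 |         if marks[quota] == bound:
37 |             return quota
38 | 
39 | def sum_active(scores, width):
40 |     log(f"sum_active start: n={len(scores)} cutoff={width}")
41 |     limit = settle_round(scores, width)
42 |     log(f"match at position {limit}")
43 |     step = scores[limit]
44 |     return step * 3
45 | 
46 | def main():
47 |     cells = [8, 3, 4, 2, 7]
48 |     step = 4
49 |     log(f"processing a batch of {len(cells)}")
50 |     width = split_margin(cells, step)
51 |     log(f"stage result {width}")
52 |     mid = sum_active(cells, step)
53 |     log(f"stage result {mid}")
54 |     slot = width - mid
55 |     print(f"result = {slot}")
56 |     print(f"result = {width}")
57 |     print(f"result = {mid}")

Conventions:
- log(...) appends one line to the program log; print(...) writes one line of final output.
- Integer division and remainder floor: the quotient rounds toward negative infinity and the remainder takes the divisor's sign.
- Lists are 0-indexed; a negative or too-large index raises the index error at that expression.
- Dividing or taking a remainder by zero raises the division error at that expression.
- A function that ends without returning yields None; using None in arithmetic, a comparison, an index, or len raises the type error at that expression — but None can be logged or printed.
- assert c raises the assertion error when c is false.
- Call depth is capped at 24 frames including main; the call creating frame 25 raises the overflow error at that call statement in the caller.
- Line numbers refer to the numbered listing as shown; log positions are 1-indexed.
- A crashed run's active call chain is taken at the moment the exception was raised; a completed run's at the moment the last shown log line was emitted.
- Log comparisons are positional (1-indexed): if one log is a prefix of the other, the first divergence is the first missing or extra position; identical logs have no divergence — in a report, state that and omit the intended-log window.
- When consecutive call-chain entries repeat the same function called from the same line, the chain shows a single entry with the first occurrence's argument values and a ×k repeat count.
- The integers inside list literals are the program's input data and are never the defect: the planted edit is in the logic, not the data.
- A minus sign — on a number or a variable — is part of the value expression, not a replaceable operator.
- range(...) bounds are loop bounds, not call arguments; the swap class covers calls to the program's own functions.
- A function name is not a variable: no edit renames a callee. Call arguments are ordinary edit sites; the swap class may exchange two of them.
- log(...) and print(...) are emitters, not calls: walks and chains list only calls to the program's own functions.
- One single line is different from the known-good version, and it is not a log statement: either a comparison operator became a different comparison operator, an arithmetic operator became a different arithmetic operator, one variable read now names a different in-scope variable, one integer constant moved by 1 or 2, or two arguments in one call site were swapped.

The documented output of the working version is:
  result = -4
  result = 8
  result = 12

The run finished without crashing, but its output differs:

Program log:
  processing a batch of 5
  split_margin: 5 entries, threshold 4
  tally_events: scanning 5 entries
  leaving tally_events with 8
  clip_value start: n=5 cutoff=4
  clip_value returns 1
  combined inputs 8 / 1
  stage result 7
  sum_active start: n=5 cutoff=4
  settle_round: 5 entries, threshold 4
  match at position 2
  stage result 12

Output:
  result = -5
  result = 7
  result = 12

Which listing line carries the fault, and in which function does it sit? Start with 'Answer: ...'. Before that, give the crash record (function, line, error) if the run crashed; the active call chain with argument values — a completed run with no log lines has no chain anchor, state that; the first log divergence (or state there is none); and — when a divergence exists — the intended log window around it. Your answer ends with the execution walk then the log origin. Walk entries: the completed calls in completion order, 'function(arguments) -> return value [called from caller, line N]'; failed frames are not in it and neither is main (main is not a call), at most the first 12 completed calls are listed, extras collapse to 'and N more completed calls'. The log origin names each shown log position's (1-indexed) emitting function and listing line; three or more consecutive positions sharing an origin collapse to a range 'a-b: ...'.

Answer: the defect is in split_margin at line 31.
Key observation: Everything matches until log position 8, which reads 'stage result 7' in place of 'stage result 8'.
Call chain: main.
First divergence: position 8; shown 'stage result 7' vs intended 'stage result 8'.
Intended log window:
  6: clip_value returns 1
  7: combined inputs 8 / 1
  8: stage result 8
  9: sum_active start: n=5 cutoff=4
Execution walk:
  tally_events([8, 3, 4, 2, 7]) -> 8  [called from split_margin, line 27]
  clip_value([8, 3, 4, 2, 7], 4) -> 1  [called from split_margin, line 28]
  split_margin([8, 3, 4, 2, 7], 4) -> 7  [called from main, line 50]
  settle_round([8, 3, 4, 2, 7], 4) -> 2  [called from sum_active, line 41]
  sum_active([8, 3, 4, 2, 7], 4) -> 12  [called from main, line 52]
Origin of each log line:
  1: logged in main at line 49
  2: logged in split_margin at line 26
  3: logged in tally_events at line 2
  4: logged in tally_events at line 7
  5: logged in clip_value at line 11
  6: logged in clip_value at line 16
  7: logged in split_margin at line 29
  8: logged in main at line 51
  9: logged in sum_active at line 40
  10: logged in settle_round at line 34
  11: logged in sum_active at line 42
  12: logged in main at line 53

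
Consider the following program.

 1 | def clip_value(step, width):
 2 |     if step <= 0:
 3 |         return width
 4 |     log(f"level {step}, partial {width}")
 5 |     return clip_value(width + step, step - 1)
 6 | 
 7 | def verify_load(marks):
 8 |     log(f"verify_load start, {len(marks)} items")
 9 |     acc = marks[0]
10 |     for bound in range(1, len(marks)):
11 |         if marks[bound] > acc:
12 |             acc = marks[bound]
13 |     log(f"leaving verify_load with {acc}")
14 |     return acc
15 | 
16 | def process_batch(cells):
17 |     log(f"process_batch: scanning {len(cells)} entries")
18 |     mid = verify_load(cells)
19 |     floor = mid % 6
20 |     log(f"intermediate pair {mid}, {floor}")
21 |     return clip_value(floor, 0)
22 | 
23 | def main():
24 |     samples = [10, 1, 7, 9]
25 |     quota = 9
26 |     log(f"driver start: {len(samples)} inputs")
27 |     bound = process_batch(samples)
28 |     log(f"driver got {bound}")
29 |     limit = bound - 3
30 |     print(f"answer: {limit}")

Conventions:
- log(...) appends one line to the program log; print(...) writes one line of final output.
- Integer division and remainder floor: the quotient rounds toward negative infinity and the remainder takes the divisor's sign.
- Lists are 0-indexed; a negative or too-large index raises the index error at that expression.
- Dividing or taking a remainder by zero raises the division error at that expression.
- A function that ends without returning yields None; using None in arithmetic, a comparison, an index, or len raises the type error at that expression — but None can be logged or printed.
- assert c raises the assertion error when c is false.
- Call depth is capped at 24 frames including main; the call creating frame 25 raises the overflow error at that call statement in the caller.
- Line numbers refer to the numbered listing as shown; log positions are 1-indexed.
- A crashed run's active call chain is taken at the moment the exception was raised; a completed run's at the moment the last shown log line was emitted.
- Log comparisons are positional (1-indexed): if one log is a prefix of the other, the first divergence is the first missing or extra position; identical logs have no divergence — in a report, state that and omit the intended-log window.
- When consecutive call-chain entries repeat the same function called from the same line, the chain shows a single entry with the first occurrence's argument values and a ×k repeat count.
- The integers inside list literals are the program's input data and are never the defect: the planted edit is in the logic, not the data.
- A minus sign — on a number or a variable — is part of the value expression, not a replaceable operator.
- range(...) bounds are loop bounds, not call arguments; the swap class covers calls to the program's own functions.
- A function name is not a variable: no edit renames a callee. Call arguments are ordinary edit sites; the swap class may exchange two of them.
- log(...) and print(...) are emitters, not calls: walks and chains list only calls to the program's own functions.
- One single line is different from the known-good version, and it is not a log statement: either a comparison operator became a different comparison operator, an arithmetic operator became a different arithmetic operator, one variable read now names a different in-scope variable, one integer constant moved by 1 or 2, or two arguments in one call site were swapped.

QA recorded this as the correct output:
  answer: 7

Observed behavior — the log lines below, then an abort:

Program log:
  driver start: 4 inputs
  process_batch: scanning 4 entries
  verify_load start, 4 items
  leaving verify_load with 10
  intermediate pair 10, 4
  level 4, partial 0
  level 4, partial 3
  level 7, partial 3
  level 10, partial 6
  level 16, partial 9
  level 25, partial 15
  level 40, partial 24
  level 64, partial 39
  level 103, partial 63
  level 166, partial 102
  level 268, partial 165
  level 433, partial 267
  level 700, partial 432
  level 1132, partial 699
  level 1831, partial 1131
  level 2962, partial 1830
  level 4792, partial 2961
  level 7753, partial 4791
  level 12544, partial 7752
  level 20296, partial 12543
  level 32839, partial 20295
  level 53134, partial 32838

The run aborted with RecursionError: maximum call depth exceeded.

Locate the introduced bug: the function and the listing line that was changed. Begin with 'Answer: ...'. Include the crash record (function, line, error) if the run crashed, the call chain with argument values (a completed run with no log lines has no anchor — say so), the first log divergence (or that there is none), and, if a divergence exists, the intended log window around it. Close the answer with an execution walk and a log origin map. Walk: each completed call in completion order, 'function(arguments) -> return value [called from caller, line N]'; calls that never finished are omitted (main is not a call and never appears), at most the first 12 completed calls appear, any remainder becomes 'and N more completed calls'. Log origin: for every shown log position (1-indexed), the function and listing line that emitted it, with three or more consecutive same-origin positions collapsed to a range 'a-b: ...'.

Answer: the defect is in clip_value at line 5.
Key fact: The log first diverges at position 7: the faulty run prints 'level 4, partial 3' where the working version prints 'level 3, partial 4'.
Crash: clip_value, line 5, RecursionError.
Call chain: main -> process_batch([10, 1, 7, 9]) (called at line 27) -> clip_value(4, 0) (called at line 21) -> clip_value(4, 3) (called at line 5) ×21.
First divergence: position 7 — the shown line 'level 4, partial 3' should read 'level 3, partial 4'.
Intended log window:
  5: intermediate pair 10, 4
  6: level 4, partial 0
  7: level 3, partial 4
  8: level 2, partial 7
Execution walk:
  verify_load([10, 1, 7, 9]) -> 10  [called from process_batch, line 18]
Log line origins:
  1: logged in main at line 26
  2: logged in process_batch at line 17
  3: logged in verify_load at line 8
  4: logged in verify_load at line 13
  5: logged in process_batch at line 20
  6-27: logged in clip_value at line 4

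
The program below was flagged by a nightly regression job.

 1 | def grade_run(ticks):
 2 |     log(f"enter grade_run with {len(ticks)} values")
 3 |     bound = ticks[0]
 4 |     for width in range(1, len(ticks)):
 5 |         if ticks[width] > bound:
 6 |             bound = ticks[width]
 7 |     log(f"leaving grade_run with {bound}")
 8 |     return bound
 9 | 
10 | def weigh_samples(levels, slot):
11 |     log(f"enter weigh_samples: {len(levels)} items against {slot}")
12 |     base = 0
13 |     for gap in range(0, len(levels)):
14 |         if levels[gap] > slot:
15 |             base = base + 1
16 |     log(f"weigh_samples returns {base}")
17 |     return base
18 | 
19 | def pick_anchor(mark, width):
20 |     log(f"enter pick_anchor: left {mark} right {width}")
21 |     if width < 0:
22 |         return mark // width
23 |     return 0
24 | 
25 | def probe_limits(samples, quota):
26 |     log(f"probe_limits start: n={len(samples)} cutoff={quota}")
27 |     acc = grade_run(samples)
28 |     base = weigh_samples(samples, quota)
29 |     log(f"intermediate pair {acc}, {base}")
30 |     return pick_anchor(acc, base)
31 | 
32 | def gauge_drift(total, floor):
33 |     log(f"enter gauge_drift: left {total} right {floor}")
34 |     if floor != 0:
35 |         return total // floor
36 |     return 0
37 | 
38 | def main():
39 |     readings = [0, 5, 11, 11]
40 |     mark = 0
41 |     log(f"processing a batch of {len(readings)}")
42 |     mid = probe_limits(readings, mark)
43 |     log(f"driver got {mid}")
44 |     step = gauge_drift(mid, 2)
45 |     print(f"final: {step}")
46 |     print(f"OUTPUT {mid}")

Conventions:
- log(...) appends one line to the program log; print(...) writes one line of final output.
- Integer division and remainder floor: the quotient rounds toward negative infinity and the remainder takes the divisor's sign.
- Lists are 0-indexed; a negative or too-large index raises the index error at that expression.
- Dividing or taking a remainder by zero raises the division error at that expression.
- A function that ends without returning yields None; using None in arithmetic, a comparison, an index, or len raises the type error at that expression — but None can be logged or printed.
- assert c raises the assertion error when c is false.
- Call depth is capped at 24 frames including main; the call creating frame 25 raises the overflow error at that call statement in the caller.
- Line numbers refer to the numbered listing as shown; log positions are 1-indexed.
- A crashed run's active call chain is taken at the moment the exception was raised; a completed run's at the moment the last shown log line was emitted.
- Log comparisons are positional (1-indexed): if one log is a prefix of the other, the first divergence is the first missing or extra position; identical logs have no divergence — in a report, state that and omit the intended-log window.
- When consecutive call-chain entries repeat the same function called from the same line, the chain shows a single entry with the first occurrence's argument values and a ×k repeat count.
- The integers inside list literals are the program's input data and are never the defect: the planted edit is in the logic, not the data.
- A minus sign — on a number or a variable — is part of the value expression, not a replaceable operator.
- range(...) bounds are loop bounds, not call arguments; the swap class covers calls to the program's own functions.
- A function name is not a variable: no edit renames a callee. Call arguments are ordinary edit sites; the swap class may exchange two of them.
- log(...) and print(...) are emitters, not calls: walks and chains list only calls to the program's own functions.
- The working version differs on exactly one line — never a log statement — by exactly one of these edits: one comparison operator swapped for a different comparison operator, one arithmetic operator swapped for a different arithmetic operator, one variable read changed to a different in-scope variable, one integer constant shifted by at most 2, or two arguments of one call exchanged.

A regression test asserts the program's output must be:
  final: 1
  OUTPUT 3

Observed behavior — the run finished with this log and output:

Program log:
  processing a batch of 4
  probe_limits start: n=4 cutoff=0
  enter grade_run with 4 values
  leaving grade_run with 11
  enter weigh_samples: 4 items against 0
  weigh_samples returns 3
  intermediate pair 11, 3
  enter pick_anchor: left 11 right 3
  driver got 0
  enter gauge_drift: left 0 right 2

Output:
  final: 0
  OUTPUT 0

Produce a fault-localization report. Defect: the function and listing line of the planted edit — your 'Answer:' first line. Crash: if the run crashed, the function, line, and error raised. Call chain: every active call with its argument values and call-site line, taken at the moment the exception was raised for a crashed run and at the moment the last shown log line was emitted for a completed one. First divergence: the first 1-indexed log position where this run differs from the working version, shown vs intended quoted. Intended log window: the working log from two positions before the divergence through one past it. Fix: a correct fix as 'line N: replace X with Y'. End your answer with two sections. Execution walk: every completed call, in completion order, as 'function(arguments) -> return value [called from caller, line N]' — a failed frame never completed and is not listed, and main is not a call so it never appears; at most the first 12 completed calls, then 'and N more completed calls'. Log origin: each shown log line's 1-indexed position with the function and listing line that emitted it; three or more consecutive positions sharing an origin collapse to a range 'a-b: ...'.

Answer: the defect is in pick_anchor at line 21.
The tell: Log line 9 is where behavior first shows: 'driver got 0' appears instead of 'driver got 3'.
Call chain: main -> gauge_drift(0, 2) (called at line 44).
First divergence: position 9 — the shown line 'driver got 0' should read 'driver got 3'.
Intended log window:
  7: intermediate pair 11, 3
  8: enter pick_anchor: left 11 right 3
  9: driver got 3
  10: enter gauge_drift: left 3 right 2
Execution walk:
  grade_run([0, 5, 11, 11]) -> 11  [called from probe_limits, line 27]
  weigh_samples([0, 5, 11, 11], 0) -> 3  [called from probe_limits, line 28]
  pick_anchor(11, 3) -> 0  [called from probe_limits, line 30]
  probe_limits([0, 5, 11, 11], 0) -> 0  [called from main, line 42]
  gauge_drift(0, 2) -> 0  [called from main, line 44]
Log origins:
  1: logged in main at line 41
  2: logged in probe_limits at line 26
  3: logged in grade_run at line 2
  4: logged in grade_run at line 7
  5: logged in weigh_samples at line 11
  6: logged in weigh_samples at line 16
  7: logged in probe_limits at line 29
  8: logged in pick_anchor at line 20
  9: logged in main at line 43
  10: logged in gauge_drift at line 33
A correct fix: line 21: replace `<` with `!=`.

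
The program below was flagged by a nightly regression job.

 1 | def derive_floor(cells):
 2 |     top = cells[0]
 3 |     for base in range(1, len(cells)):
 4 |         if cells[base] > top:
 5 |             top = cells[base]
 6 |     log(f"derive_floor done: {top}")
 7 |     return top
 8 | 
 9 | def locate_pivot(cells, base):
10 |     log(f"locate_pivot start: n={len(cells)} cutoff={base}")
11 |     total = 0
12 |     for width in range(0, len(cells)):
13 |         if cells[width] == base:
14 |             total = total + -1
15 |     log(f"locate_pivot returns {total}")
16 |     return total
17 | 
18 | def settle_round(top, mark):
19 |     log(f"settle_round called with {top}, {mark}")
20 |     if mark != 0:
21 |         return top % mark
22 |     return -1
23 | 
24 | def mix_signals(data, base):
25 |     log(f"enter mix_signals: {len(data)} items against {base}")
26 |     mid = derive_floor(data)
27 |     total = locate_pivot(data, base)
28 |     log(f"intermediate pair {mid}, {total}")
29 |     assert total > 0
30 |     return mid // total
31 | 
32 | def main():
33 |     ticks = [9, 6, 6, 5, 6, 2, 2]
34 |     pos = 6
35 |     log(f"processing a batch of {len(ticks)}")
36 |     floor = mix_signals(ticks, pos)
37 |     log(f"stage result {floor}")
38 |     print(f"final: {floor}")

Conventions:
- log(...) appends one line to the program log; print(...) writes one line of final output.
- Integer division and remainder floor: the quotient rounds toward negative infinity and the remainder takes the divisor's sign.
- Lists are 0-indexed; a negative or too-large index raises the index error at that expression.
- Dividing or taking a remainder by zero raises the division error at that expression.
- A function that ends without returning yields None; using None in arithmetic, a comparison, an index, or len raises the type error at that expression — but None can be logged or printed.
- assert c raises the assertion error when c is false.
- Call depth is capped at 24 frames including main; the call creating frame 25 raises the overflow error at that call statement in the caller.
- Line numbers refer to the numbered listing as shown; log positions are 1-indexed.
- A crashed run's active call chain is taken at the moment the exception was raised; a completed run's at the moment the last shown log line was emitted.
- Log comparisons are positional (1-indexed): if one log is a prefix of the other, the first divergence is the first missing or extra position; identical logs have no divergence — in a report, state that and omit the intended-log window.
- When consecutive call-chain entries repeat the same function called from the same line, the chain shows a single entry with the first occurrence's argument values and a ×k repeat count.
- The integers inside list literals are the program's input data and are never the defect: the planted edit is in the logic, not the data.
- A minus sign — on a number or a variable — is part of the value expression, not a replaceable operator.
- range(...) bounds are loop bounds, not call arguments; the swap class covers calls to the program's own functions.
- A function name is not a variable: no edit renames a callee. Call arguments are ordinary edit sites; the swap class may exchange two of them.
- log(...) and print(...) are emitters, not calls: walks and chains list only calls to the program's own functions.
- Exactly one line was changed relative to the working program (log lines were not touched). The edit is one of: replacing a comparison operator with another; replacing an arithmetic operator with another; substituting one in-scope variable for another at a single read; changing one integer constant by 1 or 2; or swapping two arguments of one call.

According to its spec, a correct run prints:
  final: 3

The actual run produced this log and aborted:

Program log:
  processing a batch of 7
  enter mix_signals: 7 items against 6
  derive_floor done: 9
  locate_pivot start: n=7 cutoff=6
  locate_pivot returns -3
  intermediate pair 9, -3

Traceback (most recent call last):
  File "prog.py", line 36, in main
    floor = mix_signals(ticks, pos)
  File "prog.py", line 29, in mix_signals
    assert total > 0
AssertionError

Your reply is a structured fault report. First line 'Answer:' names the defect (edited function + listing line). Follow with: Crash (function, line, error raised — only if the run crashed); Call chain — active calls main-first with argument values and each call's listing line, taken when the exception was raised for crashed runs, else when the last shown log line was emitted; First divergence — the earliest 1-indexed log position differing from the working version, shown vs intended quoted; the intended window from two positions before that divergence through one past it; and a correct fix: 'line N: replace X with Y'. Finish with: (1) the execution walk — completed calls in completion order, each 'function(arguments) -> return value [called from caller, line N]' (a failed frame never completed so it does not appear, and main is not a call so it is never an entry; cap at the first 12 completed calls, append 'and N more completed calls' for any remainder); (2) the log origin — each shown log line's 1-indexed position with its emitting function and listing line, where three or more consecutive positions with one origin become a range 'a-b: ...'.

Answer: the defect is in locate_pivot at line 14.
The tell: The earliest visible damage is log position 5 — 'locate_pivot returns -3' rather than the intended 'locate_pivot returns 3'.
Crash: mix_signals, line 29, AssertionError.
Call chain: main -> mix_signals([9, 6, 6, 5, 6, 2, 2], 6) (called at line 36).
First divergence: position 5 — shown 'locate_pivot returns -3', intended 'locate_pivot returns 3'.
Intended log window:
  3: derive_floor done: 9
  4: locate_pivot start: n=7 cutoff=6
  5: locate_pivot returns 3
  6: intermediate pair 9, 3
Execution walk:
  derive_floor([9, 6, 6, 5, 6, 2, 2]) -> 9  [called from mix_signals, line 26]
  locate_pivot([9, 6, 6, 5, 6, 2, 2], 6) -> -3  [called from mix_signals, line 27]
Log line origins:
  1 — main, line 35
  2 — mix_signals, line 25
  3 — derive_floor, line 6
  4 — locate_pivot, line 10
  5 — locate_pivot, line 15
  6 — mix_signals, line 28
A correct fix: line 14: replace `-1` with `1`.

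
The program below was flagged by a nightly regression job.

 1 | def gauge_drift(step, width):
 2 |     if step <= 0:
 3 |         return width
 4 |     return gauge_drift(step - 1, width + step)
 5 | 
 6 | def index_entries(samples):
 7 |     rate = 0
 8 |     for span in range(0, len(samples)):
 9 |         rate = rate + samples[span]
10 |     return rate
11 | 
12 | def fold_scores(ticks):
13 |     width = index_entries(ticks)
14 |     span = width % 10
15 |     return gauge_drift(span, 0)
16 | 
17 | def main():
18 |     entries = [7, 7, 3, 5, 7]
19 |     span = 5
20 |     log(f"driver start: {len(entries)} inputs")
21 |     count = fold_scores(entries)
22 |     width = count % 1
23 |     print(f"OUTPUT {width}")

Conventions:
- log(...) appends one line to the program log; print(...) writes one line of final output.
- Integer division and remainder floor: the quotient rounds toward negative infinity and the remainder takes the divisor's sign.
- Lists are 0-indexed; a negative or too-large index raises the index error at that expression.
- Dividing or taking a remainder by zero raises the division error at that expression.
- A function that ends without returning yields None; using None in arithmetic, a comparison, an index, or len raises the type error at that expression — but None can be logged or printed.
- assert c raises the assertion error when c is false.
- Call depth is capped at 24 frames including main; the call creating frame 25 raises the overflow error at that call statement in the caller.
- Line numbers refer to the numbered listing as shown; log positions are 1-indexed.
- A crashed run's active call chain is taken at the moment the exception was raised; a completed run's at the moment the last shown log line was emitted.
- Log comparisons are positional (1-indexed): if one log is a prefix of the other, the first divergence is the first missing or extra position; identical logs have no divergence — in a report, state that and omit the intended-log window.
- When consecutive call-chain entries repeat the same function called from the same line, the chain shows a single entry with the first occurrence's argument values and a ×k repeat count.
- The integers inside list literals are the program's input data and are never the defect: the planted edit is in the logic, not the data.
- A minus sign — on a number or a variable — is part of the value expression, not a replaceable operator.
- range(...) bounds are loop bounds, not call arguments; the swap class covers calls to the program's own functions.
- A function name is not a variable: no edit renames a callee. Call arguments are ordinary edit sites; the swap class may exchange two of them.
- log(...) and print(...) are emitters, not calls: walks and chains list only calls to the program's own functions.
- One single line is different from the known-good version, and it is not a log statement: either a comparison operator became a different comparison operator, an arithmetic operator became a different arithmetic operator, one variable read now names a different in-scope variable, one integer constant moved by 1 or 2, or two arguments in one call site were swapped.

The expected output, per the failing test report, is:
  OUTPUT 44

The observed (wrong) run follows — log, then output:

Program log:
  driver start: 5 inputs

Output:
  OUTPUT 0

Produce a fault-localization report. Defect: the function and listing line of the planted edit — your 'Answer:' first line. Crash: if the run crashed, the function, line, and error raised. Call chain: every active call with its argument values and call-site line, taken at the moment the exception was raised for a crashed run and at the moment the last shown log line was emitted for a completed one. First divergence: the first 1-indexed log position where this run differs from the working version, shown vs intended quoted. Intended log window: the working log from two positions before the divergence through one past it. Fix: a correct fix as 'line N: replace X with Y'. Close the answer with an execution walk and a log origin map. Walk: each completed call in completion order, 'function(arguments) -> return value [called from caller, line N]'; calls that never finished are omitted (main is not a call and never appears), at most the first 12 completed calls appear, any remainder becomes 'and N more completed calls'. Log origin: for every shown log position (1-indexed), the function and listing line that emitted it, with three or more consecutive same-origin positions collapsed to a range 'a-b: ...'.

Answer: the defect is in main at line 22.
Core observation: The two runs log identically and part ways only at the printed values.
Call chain: main.
First divergence: there is none — every log position agrees.
Execution walk:
  index_entries([7, 7, 3, 5, 7]) -> 29  [called from fold_scores, line 13]
  gauge_drift(0, 45) -> 45  [called from gauge_drift, line 4]
  gauge_drift(1, 44) -> 45  [called from gauge_drift, line 4]
  gauge_drift(2, 42) -> 45  [called from gauge_drift, line 4]
  gauge_drift(3, 39) -> 45  [called from gauge_drift, line 4]
  gauge_drift(4, 35) -> 45  [called from gauge_drift, line 4]
  gauge_drift(5, 30) -> 45  [called from gauge_drift, line 4]
  gauge_drift(6, 24) -> 45  [called from gauge_drift, line 4]
  gauge_drift(7, 17) -> 45  [called from gauge_drift, line 4]
  gauge_drift(8, 9) -> 45  [called from gauge_drift, line 4]
  gauge_drift(9, 0) -> 45  [called from fold_scores, line 15]
  fold_scores([7, 7, 3, 5, 7]) -> 45  [called from main, line 21]
Log line origins:
  1: from main, line 20
A correct fix: line 22: replace `%` with `-`.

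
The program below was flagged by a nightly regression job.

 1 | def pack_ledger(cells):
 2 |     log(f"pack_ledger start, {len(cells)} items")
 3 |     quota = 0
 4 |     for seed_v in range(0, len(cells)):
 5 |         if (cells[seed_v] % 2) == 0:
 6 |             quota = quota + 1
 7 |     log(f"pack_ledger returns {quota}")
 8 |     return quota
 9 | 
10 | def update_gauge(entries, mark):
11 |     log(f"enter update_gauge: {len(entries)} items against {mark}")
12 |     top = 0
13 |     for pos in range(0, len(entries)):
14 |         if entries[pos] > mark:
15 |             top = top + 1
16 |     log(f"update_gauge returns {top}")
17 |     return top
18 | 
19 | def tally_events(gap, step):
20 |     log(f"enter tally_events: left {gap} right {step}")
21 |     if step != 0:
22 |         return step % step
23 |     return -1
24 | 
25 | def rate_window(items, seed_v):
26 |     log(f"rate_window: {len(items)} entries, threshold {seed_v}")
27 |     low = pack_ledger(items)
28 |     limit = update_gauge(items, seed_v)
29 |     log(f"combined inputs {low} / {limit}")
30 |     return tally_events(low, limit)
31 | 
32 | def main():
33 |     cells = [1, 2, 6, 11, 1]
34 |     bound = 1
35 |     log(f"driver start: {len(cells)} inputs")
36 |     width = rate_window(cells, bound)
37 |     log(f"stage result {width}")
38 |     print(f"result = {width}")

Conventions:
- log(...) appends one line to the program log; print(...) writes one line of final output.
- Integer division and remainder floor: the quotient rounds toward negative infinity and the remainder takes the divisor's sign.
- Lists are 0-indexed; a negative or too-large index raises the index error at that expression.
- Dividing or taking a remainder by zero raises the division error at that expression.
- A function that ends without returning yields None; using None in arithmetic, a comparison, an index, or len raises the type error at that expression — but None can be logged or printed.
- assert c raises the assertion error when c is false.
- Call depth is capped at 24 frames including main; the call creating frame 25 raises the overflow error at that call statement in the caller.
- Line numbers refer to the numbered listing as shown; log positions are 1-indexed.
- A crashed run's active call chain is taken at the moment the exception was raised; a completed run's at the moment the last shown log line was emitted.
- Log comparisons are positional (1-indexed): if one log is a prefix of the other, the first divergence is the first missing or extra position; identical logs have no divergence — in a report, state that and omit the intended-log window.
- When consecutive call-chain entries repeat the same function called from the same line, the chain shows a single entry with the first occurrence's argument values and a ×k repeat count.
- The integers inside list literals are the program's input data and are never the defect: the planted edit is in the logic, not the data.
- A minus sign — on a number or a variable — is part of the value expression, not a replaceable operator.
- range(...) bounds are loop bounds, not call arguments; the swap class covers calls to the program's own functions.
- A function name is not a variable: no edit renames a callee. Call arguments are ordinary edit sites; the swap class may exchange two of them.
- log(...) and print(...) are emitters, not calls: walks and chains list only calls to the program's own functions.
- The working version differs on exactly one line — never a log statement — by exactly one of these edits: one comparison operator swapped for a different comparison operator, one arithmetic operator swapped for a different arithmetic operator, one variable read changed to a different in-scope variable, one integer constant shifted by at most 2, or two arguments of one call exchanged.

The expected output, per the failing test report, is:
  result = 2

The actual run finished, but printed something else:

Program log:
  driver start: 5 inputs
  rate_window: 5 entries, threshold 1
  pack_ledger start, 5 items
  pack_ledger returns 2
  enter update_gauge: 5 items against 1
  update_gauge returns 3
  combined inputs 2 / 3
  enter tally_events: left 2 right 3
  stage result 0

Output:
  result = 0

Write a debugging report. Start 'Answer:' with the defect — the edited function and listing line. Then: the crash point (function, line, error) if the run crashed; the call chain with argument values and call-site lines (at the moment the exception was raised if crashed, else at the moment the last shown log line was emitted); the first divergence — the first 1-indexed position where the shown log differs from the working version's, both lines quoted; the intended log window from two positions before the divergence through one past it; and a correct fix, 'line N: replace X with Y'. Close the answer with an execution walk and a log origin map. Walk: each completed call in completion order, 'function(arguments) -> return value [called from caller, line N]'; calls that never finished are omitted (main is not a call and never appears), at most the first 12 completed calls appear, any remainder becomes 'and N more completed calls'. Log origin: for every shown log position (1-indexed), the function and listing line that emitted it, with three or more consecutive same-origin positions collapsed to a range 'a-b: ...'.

Answer: the defect is in tally_events at line 22.
Key observation: Position 9 is the first bad log line: 'stage result 0' should read 'stage result 2'.
Call chain: main.
First divergence: position 9; shown 'stage result 0' vs intended 'stage result 2'.
Intended log window:
  7: combined inputs 2 / 3
  8: enter tally_events: left 2 right 3
  9: stage result 2
Execution walk:
  pack_ledger([1, 2, 6, 11, 1]) -> 2  [called from rate_window, line 27]
  update_gauge([1, 2, 6, 11, 1], 1) -> 3  [called from rate_window, line 28]
  tally_events(2, 3) -> 0  [called from rate_window, line 30]
  rate_window([1, 2, 6, 11, 1], 1) -> 0  [called from main, line 36]
Log line origins:
  1: logged in main at line 35
  2: logged in rate_window at line 26
  3: logged in pack_ledger at line 2
  4: logged in pack_ledger at line 7
  5: logged in update_gauge at line 11
  6: logged in update_gauge at line 16
  7: logged in rate_window at line 29
  8: logged in tally_events at line 20
  9: logged in main at line 37
A correct fix: line 22: replace `step % step` with `gap % step`.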